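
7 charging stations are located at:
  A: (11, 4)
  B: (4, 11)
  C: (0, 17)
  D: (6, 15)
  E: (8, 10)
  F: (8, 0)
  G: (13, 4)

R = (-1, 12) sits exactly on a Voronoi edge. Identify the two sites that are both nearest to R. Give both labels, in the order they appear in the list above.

Squared distances from R to each site:
|RA|² = 144 + 64 = 208
|RB|² = 25 + 1 = 26
|RC|² = 1 + 25 = 26
|RD|² = 49 + 9 = 58
|RE|² = 81 + 4 = 85
|RF|² = 81 + 144 = 225
|RG|² = 196 + 64 = 260
R is equidistant from B and C (both at squared distance 26), and every other site is strictly farther — so R lies on the B–C Voronoi edge.

B and C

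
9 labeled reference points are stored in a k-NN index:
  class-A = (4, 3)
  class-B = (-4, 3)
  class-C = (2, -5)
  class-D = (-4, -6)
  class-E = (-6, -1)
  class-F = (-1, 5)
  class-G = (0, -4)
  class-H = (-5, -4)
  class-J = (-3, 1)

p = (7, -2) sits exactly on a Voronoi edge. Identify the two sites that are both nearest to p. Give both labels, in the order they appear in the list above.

Squared distances from p to each site:
d²(p, class-A) = (7−4)² + (-2−3)² = 9 + 25 = 34
d²(p, class-B) = (7−(-4))² + (-2−3)² = 121 + 25 = 146
d²(p, class-C) = (7−2)² + (-2−(-5))² = 25 + 9 = 34
d²(p, class-D) = (7−(-4))² + (-2−(-6))² = 121 + 16 = 137
d²(p, class-E) = (7−(-6))² + (-2−(-1))² = 169 + 1 = 170
d²(p, class-F) = (7−(-1))² + (-2−5)² = 64 + 49 = 113
d²(p, class-G) = (7−0)² + (-2−(-4))² = 49 + 4 = 53
d²(p, class-H) = (7−(-5))² + (-2−(-4))² = 144 + 4 = 148
d²(p, class-J) = (7−(-3))² + (-2−1)² = 100 + 9 = 109
p is equidistant from class-A and class-C (both at squared distance 34), and every other site is strictly farther — so p lies on the class-A–class-C Voronoi edge.

class-A and class-C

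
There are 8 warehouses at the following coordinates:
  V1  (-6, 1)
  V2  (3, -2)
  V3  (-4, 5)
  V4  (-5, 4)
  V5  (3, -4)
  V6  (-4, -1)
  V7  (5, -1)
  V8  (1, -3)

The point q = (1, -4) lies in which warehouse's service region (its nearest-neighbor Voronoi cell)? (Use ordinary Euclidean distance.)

V8

Since √ is increasing, it suffices to compare squared distances:
|qV1|² = 49 + 25 = 74
|qV2|² = 4 + 4 = 8
|qV3|² = 25 + 81 = 106
|qV4|² = 36 + 64 = 100
|qV5|² = 4 + 0 = 4
|qV6|² = 25 + 9 = 34
|qV7|² = 16 + 9 = 25
|qV8|² = 0 + 1 = 1
V8 is nearest.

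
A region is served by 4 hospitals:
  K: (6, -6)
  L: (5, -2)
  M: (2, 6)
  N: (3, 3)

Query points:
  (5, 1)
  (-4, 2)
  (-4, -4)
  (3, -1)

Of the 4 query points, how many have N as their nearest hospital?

(5, 1) — d² to each: K:50, L:9, M:34, N:8 → nearest is N
(-4, 2) — d² to each: K:164, L:97, M:52, N:50 → nearest is N
(-4, -4) — d² to each: K:104, L:85, M:136, N:98 → nearest is L
(3, -1) — d² to each: K:34, L:5, M:50, N:16 → nearest is L
2 of the 4 points have N as nearest.

2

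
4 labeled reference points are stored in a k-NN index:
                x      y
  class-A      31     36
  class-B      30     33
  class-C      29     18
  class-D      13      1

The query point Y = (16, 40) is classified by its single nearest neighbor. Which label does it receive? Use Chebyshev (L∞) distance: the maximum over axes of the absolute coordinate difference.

d(Y, class-A) = max(15, 4) = 15
d(Y, class-B) = max(14, 7) = 14
d(Y, class-C) = max(13, 22) = 22
d(Y, class-D) = max(3, 39) = 39
Minimum is at class-B.

class-B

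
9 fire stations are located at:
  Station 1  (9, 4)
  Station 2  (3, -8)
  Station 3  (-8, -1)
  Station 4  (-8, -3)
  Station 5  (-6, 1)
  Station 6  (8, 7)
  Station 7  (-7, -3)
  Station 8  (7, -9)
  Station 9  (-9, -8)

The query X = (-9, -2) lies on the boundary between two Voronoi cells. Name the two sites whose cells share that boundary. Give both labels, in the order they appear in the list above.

Station 3 and Station 4

Squared distances from X to each site:
d²(X, Station 1) = (-9−9)² + (-2−4)² = 324 + 36 = 360
d²(X, Station 2) = (-9−3)² + (-2−(-8))² = 144 + 36 = 180
d²(X, Station 3) = (-9−(-8))² + (-2−(-1))² = 1 + 1 = 2
d²(X, Station 4) = (-9−(-8))² + (-2−(-3))² = 1 + 1 = 2
d²(X, Station 5) = (-9−(-6))² + (-2−1)² = 9 + 9 = 18
d²(X, Station 6) = (-9−8)² + (-2−7)² = 289 + 81 = 370
d²(X, Station 7) = (-9−(-7))² + (-2−(-3))² = 4 + 1 = 5
d²(X, Station 8) = (-9−7)² + (-2−(-9))² = 256 + 49 = 305
d²(X, Station 9) = (-9−(-9))² + (-2−(-8))² = 0 + 36 = 36
X is equidistant from Station 3 and Station 4 (both at squared distance 2), and every other site is strictly farther — so X lies on the Station 3–Station 4 Voronoi edge.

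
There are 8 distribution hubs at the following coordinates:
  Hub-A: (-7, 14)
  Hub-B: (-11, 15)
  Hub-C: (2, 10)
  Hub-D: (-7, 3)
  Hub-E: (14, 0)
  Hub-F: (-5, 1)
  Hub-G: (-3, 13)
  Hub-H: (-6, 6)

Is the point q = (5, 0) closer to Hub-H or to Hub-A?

Hub-H

Compare squared distances:
d²(q, Hub-H) = (5−(-6))² + (0−6)² = 121 + 36 = 157
d²(q, Hub-A) = (5−(-7))² + (0−14)² = 144 + 196 = 340
157 < 340, so Hub-H is closer.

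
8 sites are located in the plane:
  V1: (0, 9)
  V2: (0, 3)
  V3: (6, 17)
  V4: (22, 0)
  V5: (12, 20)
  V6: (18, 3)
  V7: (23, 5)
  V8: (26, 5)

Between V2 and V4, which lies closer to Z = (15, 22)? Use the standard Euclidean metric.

Compare squared distances:
|ZV2|² = (15−0)² + (22−3)² = 225 + 361 = 586
|ZV4|² = (15−22)² + (22−0)² = 49 + 484 = 533
586 > 533, so V4 is closer.

V4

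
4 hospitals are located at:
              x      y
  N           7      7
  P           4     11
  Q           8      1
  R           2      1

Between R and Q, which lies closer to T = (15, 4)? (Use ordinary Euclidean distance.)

Compare squared distances:
|TR|² = (15−2)² + (4−1)² = 169 + 9 = 178
|TQ|² = (15−8)² + (4−1)² = 49 + 9 = 58
178 > 58, so Q is closer.

Q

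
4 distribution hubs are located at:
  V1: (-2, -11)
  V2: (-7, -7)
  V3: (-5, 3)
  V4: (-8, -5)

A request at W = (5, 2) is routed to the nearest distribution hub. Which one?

Since √ is increasing, it suffices to compare squared distances:
|WV1|² = (5−(-2))² + (2−(-11))² = 49 + 169 = 218
|WV2|² = (5−(-7))² + (2−(-7))² = 144 + 81 = 225
|WV3|² = (5−(-5))² + (2−3)² = 100 + 1 = 101
|WV4|² = (5−(-8))² + (2−(-5))² = 169 + 49 = 218
The smallest is to V3, so W lies in the Voronoi region of V3.

V3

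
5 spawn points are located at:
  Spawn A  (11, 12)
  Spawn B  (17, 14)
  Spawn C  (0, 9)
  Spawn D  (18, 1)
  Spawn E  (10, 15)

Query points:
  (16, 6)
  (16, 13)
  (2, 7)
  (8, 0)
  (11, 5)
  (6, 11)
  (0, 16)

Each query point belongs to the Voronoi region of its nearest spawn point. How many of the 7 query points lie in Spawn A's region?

(16, 6) — d² to each: Spawn A:61, Spawn B:65, Spawn C:265, Spawn D:29, Spawn E:117 → nearest is Spawn D
(16, 13) — d² to each: Spawn A:26, Spawn B:2, Spawn C:272, Spawn D:148, Spawn E:40 → nearest is Spawn B
(2, 7) — d² to each: Spawn A:106, Spawn B:274, Spawn C:8, Spawn D:292, Spawn E:128 → nearest is Spawn C
(8, 0) — d² to each: Spawn A:153, Spawn B:277, Spawn C:145, Spawn D:101, Spawn E:229 → nearest is Spawn D
(11, 5) — d² to each: Spawn A:49, Spawn B:117, Spawn C:137, Spawn D:65, Spawn E:101 → nearest is Spawn A
(6, 11) — d² to each: Spawn A:26, Spawn B:130, Spawn C:40, Spawn D:244, Spawn E:32 → nearest is Spawn A
(0, 16) — d² to each: Spawn A:137, Spawn B:293, Spawn C:49, Spawn D:549, Spawn E:101 → nearest is Spawn C
2 of the 7 points have Spawn A as nearest.

2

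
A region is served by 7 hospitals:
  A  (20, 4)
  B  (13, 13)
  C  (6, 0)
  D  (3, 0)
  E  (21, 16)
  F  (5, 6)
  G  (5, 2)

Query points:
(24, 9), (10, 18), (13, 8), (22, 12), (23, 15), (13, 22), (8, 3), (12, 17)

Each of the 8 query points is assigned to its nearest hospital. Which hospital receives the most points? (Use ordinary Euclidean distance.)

B

(24, 9) — d² to each: A:41, B:137, C:405, D:522, E:58, F:370, G:410 → nearest is A
(10, 18) — d² to each: A:296, B:34, C:340, D:373, E:125, F:169, G:281 → nearest is B
(13, 8) — d² to each: A:65, B:25, C:113, D:164, E:128, F:68, G:100 → nearest is B
(22, 12) — d² to each: A:68, B:82, C:400, D:505, E:17, F:325, G:389 → nearest is E
(23, 15) — d² to each: A:130, B:104, C:514, D:625, E:5, F:405, G:493 → nearest is E
(13, 22) — d² to each: A:373, B:81, C:533, D:584, E:100, F:320, G:464 → nearest is B
(8, 3) — d² to each: A:145, B:125, C:13, D:34, E:338, F:18, G:10 → nearest is G
(12, 17) — d² to each: A:233, B:17, C:325, D:370, E:82, F:170, G:274 → nearest is B
Tally — A:1, B:4, E:2, G:1. B captures the most (4).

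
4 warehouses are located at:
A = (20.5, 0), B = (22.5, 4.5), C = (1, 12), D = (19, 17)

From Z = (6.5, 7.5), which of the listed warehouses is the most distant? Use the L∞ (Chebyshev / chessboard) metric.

d(Z,A) = max(14, 7.5) = 14
d(Z,B) = max(16, 3) = 16
d(Z,C) = max(5.5, 4.5) = 5.5
d(Z,D) = max(12.5, 9.5) = 12.5
The largest is to B.

B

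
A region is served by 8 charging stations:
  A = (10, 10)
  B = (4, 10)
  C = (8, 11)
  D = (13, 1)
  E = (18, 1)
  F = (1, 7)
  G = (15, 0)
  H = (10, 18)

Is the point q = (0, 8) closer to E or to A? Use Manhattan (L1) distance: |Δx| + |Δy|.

d(q,E) = |0−18| + |8−1| = 18 + 7 = 25
d(q,A) = |0−10| + |8−10| = 10 + 2 = 12
25 > 12, so A is closer.

A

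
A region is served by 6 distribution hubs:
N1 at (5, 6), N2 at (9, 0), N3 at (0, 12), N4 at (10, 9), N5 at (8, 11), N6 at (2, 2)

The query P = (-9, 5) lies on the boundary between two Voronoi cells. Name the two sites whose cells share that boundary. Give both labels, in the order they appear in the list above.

Squared distances from P to each site:
|PN1|² = (-9−5)² + (5−6)² = 196 + 1 = 197
|PN2|² = (-9−9)² + (5−0)² = 324 + 25 = 349
|PN3|² = (-9−0)² + (5−12)² = 81 + 49 = 130
|PN4|² = (-9−10)² + (5−9)² = 361 + 16 = 377
|PN5|² = (-9−8)² + (5−11)² = 289 + 36 = 325
|PN6|² = (-9−2)² + (5−2)² = 121 + 9 = 130
P is equidistant from N3 and N6 (both at squared distance 130), and every other site is strictly farther — so P lies on the N3–N6 Voronoi edge.

N3 and N6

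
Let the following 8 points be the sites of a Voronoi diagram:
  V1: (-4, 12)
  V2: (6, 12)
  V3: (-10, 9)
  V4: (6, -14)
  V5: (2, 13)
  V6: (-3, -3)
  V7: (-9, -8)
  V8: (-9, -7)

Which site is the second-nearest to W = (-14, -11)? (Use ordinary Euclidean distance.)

V8

Squared Euclidean distances:
|WV1|² = 100 + 529 = 629
|WV2|² = 400 + 529 = 929
|WV3|² = 16 + 400 = 416
|WV4|² = 400 + 9 = 409
|WV5|² = 256 + 576 = 832
|WV6|² = 121 + 64 = 185
|WV7|² = 25 + 9 = 34
|WV8|² = 25 + 16 = 41
Sorted ascending: V7, V8, V6, … — the second-nearest is V8.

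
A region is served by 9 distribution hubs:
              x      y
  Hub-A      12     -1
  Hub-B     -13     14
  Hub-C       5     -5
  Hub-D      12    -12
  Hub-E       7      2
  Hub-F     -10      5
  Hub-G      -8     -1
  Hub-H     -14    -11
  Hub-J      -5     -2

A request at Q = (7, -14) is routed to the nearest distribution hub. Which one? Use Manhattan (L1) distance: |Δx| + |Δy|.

Hub-D

d(Q, Hub-A) = 5 + 13 = 18
d(Q, Hub-B) = 20 + 28 = 48
d(Q, Hub-C) = 2 + 9 = 11
d(Q, Hub-D) = 5 + 2 = 7
d(Q, Hub-E) = 0 + 16 = 16
d(Q, Hub-F) = 17 + 19 = 36
d(Q, Hub-G) = 15 + 13 = 28
d(Q, Hub-H) = 21 + 3 = 24
d(Q, Hub-J) = 12 + 12 = 24
The smallest is to Hub-D, so Q lies in the Voronoi region of Hub-D.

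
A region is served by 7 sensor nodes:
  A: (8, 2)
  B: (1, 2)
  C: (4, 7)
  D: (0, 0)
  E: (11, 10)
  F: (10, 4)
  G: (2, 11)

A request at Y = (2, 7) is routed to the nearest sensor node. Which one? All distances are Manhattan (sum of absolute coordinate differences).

d(Y,A) = |2−8| + |7−2| = 6 + 5 = 11
d(Y,B) = |2−1| + |7−2| = 1 + 5 = 6
d(Y,C) = |2−4| + |7−7| = 2 + 0 = 2
d(Y,D) = |2−0| + |7−0| = 2 + 7 = 9
d(Y,E) = |2−11| + |7−10| = 9 + 3 = 12
d(Y,F) = |2−10| + |7−4| = 8 + 3 = 11
d(Y,G) = |2−2| + |7−11| = 0 + 4 = 4
The smallest is to C, so Y lies in the Voronoi region of C.

C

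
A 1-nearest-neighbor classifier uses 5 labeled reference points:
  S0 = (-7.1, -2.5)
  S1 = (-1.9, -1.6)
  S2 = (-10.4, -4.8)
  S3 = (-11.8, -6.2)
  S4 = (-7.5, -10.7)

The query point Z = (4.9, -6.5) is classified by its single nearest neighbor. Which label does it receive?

S1

Squared Euclidean distances:
|ZS0|² = (4.9−(-7.1))² + (-6.5−(-2.5))² = 144 + 16 = 160
|ZS1|² = (4.9−(-1.9))² + (-6.5−(-1.6))² = 46.24 + 24.01 = 70.25
|ZS2|² = (4.9−(-10.4))² + (-6.5−(-4.8))² = 234.09 + 2.89 = 236.98
|ZS3|² = (4.9−(-11.8))² + (-6.5−(-6.2))² = 278.89 + 0.09 = 278.98
|ZS4|² = (4.9−(-7.5))² + (-6.5−(-10.7))² = 153.76 + 17.64 = 171.4
Minimum is at S1.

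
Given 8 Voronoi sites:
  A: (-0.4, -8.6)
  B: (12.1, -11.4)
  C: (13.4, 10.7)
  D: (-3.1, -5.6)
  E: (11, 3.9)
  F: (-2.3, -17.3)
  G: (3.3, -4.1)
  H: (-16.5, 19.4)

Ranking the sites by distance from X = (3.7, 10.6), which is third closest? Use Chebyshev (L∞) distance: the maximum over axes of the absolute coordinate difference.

G

d(X,A) = max(4.1, 19.2) = 19.2
d(X,B) = max(8.4, 22) = 22
d(X,C) = max(9.7, 0.1) = 9.7
d(X,D) = max(6.8, 16.2) = 16.2
d(X,E) = max(7.3, 6.7) = 7.3
d(X,F) = max(6, 27.9) = 27.9
d(X,G) = max(0.4, 14.7) = 14.7
d(X,H) = max(20.2, 8.8) = 20.2
Sorted ascending: E, C, G, D, … — the third-nearest is G.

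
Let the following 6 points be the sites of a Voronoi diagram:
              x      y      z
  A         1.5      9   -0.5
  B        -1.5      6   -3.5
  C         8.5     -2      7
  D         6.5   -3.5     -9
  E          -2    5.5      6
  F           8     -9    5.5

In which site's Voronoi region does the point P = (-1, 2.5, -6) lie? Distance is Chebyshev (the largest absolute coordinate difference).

d(P,A) = max(2.5, 6.5, 5.5) = 6.5
d(P,B) = max(0.5, 3.5, 2.5) = 3.5
d(P,C) = max(9.5, 4.5, 13) = 13
d(P,D) = max(7.5, 6, 3) = 7.5
d(P,E) = max(1, 3, 12) = 12
d(P,F) = max(9, 11.5, 11.5) = 11.5
Minimum is at B.

B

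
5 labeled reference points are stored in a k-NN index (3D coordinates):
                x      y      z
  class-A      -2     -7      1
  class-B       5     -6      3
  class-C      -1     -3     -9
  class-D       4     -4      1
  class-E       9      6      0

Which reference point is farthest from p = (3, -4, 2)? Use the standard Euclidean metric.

class-E

Compare squared distances (the ordering matches that of the actual distances):
d²(p, class-A) = 25 + 9 + 1 = 35
d²(p, class-B) = 4 + 4 + 1 = 9
d²(p, class-C) = 16 + 1 + 121 = 138
d²(p, class-D) = 1 + 0 + 1 = 2
d²(p, class-E) = 36 + 100 + 4 = 140
The largest is to class-E.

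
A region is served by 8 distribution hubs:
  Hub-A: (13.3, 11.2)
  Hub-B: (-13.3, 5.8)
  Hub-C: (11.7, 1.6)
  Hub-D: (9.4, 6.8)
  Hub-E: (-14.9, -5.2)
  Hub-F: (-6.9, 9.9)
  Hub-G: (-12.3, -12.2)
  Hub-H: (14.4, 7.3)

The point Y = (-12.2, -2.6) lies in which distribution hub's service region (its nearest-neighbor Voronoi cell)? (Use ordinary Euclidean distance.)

Hub-E

Squared Euclidean distances:
d²(Y, Hub-A) = (-12.2−13.3)² + (-2.6−11.2)² = 650.25 + 190.44 = 840.69
d²(Y, Hub-B) = (-12.2−(-13.3))² + (-2.6−5.8)² = 1.21 + 70.56 = 71.77
d²(Y, Hub-C) = (-12.2−11.7)² + (-2.6−1.6)² = 571.21 + 17.64 = 588.85
d²(Y, Hub-D) = (-12.2−9.4)² + (-2.6−6.8)² = 466.56 + 88.36 = 554.92
d²(Y, Hub-E) = (-12.2−(-14.9))² + (-2.6−(-5.2))² = 7.29 + 6.76 = 14.05
d²(Y, Hub-F) = (-12.2−(-6.9))² + (-2.6−9.9)² = 28.09 + 156.25 = 184.34
d²(Y, Hub-G) = (-12.2−(-12.3))² + (-2.6−(-12.2))² = 0.01 + 92.16 = 92.17
d²(Y, Hub-H) = (-12.2−14.4)² + (-2.6−7.3)² = 707.56 + 98.01 = 805.57
The smallest is to Hub-E, so Y lies in the Voronoi region of Hub-E.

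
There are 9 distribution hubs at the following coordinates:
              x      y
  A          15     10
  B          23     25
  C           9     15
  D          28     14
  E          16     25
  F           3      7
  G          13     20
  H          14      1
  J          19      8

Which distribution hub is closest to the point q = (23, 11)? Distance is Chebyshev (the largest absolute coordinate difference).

d(q,A) = max(8, 1) = 8
d(q,B) = max(0, 14) = 14
d(q,C) = max(14, 4) = 14
d(q,D) = max(5, 3) = 5
d(q,E) = max(7, 14) = 14
d(q,F) = max(20, 4) = 20
d(q,G) = max(10, 9) = 10
d(q,H) = max(9, 10) = 10
d(q,J) = max(4, 3) = 4
Minimum is at J.

J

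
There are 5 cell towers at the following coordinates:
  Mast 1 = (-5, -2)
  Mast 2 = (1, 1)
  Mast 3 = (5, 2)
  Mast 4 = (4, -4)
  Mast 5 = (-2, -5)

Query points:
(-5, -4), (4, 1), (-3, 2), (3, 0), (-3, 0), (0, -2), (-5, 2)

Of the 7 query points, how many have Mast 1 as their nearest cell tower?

(-5, -4) — d² to each: Mast 1:4, Mast 2:61, Mast 3:136, Mast 4:81, Mast 5:10 → nearest is Mast 1
(4, 1) — d² to each: Mast 1:90, Mast 2:9, Mast 3:2, Mast 4:25, Mast 5:72 → nearest is Mast 3
(-3, 2) — d² to each: Mast 1:20, Mast 2:17, Mast 3:64, Mast 4:85, Mast 5:50 → nearest is Mast 2
(3, 0) — d² to each: Mast 1:68, Mast 2:5, Mast 3:8, Mast 4:17, Mast 5:50 → nearest is Mast 2
(-3, 0) — d² to each: Mast 1:8, Mast 2:17, Mast 3:68, Mast 4:65, Mast 5:26 → nearest is Mast 1
(0, -2) — d² to each: Mast 1:25, Mast 2:10, Mast 3:41, Mast 4:20, Mast 5:13 → nearest is Mast 2
(-5, 2) — d² to each: Mast 1:16, Mast 2:37, Mast 3:100, Mast 4:117, Mast 5:58 → nearest is Mast 1
3 of the 7 points have Mast 1 as nearest.

3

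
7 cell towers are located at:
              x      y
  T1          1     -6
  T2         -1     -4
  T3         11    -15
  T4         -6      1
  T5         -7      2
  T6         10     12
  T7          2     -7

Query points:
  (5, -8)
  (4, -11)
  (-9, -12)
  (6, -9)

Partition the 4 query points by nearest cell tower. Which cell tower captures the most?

(5, -8) — d² to each: T1:20, T2:52, T3:85, T4:202, T5:244, T6:425, T7:10 → nearest is T7
(4, -11) — d² to each: T1:34, T2:74, T3:65, T4:244, T5:290, T6:565, T7:20 → nearest is T7
(-9, -12) — d² to each: T1:136, T2:128, T3:409, T4:178, T5:200, T6:937, T7:146 → nearest is T2
(6, -9) — d² to each: T1:34, T2:74, T3:61, T4:244, T5:290, T6:457, T7:20 → nearest is T7
Tally — T2:1, T7:3. T7 captures the most (3).

T7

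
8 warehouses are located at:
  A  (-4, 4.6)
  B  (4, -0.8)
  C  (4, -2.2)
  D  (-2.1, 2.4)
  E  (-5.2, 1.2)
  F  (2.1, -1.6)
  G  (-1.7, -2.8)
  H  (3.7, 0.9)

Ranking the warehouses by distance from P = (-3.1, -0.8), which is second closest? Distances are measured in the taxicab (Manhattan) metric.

E

d(P,A) = 0.9 + 5.4 = 6.3
d(P,B) = 7.1 + 0 = 7.1
d(P,C) = 7.1 + 1.4 = 8.5
d(P,D) = 1 + 3.2 = 4.2
d(P,E) = 2.1 + 2 = 4.1
d(P,F) = 5.2 + 0.8 = 6
d(P,G) = 1.4 + 2 = 3.4
d(P,H) = 6.8 + 1.7 = 8.5
Sorted ascending: G, E, D, … — the second-nearest is E.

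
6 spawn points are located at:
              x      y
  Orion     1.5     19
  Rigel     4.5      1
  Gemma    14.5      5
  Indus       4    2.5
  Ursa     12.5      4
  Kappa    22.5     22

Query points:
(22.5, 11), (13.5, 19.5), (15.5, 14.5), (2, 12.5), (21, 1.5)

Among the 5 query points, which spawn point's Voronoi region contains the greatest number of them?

(22.5, 11) — d² to each: Orion:505, Rigel:424, Gemma:100, Indus:414.5, Ursa:149, Kappa:121 → nearest is Gemma
(13.5, 19.5) — d² to each: Orion:144.25, Rigel:423.25, Gemma:211.25, Indus:379.25, Ursa:241.25, Kappa:87.25 → nearest is Kappa
(15.5, 14.5) — d² to each: Orion:216.25, Rigel:303.25, Gemma:91.25, Indus:276.25, Ursa:119.25, Kappa:105.25 → nearest is Gemma
(2, 12.5) — d² to each: Orion:42.5, Rigel:138.5, Gemma:212.5, Indus:104, Ursa:182.5, Kappa:510.5 → nearest is Orion
(21, 1.5) — d² to each: Orion:686.5, Rigel:272.5, Gemma:54.5, Indus:290, Ursa:78.5, Kappa:422.5 → nearest is Gemma
Tally — Orion:1, Gemma:3, Kappa:1. Gemma captures the most (3).

Gemma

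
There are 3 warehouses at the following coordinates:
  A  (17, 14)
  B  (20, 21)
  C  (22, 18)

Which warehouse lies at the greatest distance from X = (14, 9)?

B

Squared Euclidean distances:
|XA|² = (14−17)² + (9−14)² = 9 + 25 = 34
|XB|² = (14−20)² + (9−21)² = 36 + 144 = 180
|XC|² = (14−22)² + (9−18)² = 64 + 81 = 145
The largest is to B.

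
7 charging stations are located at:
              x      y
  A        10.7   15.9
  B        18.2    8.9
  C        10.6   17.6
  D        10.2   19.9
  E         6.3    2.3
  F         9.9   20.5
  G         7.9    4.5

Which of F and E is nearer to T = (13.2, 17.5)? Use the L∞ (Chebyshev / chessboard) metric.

F

d(T,F) = max(3.3, 3) = 3.3
d(T,E) = max(6.9, 15.2) = 15.2
3.3 < 15.2, so F is closer.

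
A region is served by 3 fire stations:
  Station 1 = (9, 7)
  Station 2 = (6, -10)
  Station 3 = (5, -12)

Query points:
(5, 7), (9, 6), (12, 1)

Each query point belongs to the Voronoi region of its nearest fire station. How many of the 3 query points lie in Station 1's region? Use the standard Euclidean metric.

3

(5, 7) — d² to each: Station 1:16, Station 2:290, Station 3:361 → nearest is Station 1
(9, 6) — d² to each: Station 1:1, Station 2:265, Station 3:340 → nearest is Station 1
(12, 1) — d² to each: Station 1:45, Station 2:157, Station 3:218 → nearest is Station 1
3 of the 3 points have Station 1 as nearest.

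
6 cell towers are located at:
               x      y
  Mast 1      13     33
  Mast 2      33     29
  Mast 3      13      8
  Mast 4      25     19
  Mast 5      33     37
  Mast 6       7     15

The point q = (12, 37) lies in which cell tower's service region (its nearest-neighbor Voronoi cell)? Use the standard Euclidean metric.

Squared Euclidean distances:
d²(q, Mast 1) = (12−13)² + (37−33)² = 1 + 16 = 17
d²(q, Mast 2) = (12−33)² + (37−29)² = 441 + 64 = 505
d²(q, Mast 3) = (12−13)² + (37−8)² = 1 + 841 = 842
d²(q, Mast 4) = (12−25)² + (37−19)² = 169 + 324 = 493
d²(q, Mast 5) = (12−33)² + (37−37)² = 441 + 0 = 441
d²(q, Mast 6) = (12−7)² + (37−15)² = 25 + 484 = 509
Minimum is at Mast 1.

Mast 1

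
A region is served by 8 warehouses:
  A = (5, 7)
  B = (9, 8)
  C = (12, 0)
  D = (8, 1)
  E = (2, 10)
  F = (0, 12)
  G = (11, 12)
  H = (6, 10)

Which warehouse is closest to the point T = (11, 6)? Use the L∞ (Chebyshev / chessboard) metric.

d(T,A) = max(6, 1) = 6
d(T,B) = max(2, 2) = 2
d(T,C) = max(1, 6) = 6
d(T,D) = max(3, 5) = 5
d(T,E) = max(9, 4) = 9
d(T,F) = max(11, 6) = 11
d(T,G) = max(0, 6) = 6
d(T,H) = max(5, 4) = 5
The smallest is to B, so T lies in the Voronoi region of B.

B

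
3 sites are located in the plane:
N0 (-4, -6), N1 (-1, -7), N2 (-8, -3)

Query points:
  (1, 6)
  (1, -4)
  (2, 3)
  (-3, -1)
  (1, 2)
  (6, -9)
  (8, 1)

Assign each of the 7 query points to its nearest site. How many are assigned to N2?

1

(1, 6) — d² to each: N0:169, N1:173, N2:162 → nearest is N2
(1, -4) — d² to each: N0:29, N1:13, N2:82 → nearest is N1
(2, 3) — d² to each: N0:117, N1:109, N2:136 → nearest is N1
(-3, -1) — d² to each: N0:26, N1:40, N2:29 → nearest is N0
(1, 2) — d² to each: N0:89, N1:85, N2:106 → nearest is N1
(6, -9) — d² to each: N0:109, N1:53, N2:232 → nearest is N1
(8, 1) — d² to each: N0:193, N1:145, N2:272 → nearest is N1
1 of the 7 points has N2 as nearest.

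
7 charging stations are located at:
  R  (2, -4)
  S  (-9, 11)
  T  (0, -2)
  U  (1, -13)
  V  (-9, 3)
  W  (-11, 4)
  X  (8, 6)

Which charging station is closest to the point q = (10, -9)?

R

Compare squared distances (the ordering matches that of the actual distances):
|qR|² = (10−2)² + (-9−(-4))² = 64 + 25 = 89
|qS|² = (10−(-9))² + (-9−11)² = 361 + 400 = 761
|qT|² = (10−0)² + (-9−(-2))² = 100 + 49 = 149
|qU|² = (10−1)² + (-9−(-13))² = 81 + 16 = 97
|qV|² = (10−(-9))² + (-9−3)² = 361 + 144 = 505
|qW|² = (10−(-11))² + (-9−4)² = 441 + 169 = 610
|qX|² = (10−8)² + (-9−6)² = 4 + 225 = 229
Minimum is at R.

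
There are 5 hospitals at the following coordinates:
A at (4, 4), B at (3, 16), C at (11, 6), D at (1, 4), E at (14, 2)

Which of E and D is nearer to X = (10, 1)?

Compare squared distances:
|XE|² = (10−14)² + (1−2)² = 16 + 1 = 17
|XD|² = (10−1)² + (1−4)² = 81 + 9 = 90
17 < 90, so E is closer.

E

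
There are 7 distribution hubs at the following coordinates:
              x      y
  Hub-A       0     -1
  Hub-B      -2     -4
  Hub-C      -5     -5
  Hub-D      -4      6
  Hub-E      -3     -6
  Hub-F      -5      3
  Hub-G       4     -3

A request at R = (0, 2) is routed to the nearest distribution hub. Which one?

Hub-A

Compare squared distances (the ordering matches that of the actual distances):
d²(R, Hub-A) = (0−0)² + (2−(-1))² = 0 + 9 = 9
d²(R, Hub-B) = (0−(-2))² + (2−(-4))² = 4 + 36 = 40
d²(R, Hub-C) = (0−(-5))² + (2−(-5))² = 25 + 49 = 74
d²(R, Hub-D) = (0−(-4))² + (2−6)² = 16 + 16 = 32
d²(R, Hub-E) = (0−(-3))² + (2−(-6))² = 9 + 64 = 73
d²(R, Hub-F) = (0−(-5))² + (2−3)² = 25 + 1 = 26
d²(R, Hub-G) = (0−4)² + (2−(-3))² = 16 + 25 = 41
Minimum is at Hub-A.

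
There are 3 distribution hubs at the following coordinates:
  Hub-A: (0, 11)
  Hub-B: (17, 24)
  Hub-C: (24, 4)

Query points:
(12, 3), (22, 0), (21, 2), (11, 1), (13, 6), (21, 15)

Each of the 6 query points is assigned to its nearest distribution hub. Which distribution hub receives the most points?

Hub-C

(12, 3) — d² to each: Hub-A:208, Hub-B:466, Hub-C:145 → nearest is Hub-C
(22, 0) — d² to each: Hub-A:605, Hub-B:601, Hub-C:20 → nearest is Hub-C
(21, 2) — d² to each: Hub-A:522, Hub-B:500, Hub-C:13 → nearest is Hub-C
(11, 1) — d² to each: Hub-A:221, Hub-B:565, Hub-C:178 → nearest is Hub-C
(13, 6) — d² to each: Hub-A:194, Hub-B:340, Hub-C:125 → nearest is Hub-C
(21, 15) — d² to each: Hub-A:457, Hub-B:97, Hub-C:130 → nearest is Hub-B
Tally — Hub-B:1, Hub-C:5. Hub-C captures the most (5).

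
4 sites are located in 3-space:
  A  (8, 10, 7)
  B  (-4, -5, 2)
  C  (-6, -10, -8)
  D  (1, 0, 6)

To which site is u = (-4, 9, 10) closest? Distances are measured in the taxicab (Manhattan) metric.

A

d(u,A) = |-4−8| + |9−10| + |10−7| = 12 + 1 + 3 = 16
d(u,B) = |-4−(-4)| + |9−(-5)| + |10−2| = 0 + 14 + 8 = 22
d(u,C) = |-4−(-6)| + |9−(-10)| + |10−(-8)| = 2 + 19 + 18 = 39
d(u,D) = |-4−1| + |9−0| + |10−6| = 5 + 9 + 4 = 18
A is nearest.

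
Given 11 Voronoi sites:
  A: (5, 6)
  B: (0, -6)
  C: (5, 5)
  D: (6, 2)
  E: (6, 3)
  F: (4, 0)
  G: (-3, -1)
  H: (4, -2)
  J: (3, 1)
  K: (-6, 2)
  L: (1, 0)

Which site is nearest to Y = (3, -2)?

Compare squared distances (the ordering matches that of the actual distances):
|YA|² = (3−5)² + (-2−6)² = 4 + 64 = 68
|YB|² = (3−0)² + (-2−(-6))² = 9 + 16 = 25
|YC|² = (3−5)² + (-2−5)² = 4 + 49 = 53
|YD|² = (3−6)² + (-2−2)² = 9 + 16 = 25
|YE|² = (3−6)² + (-2−3)² = 9 + 25 = 34
|YF|² = (3−4)² + (-2−0)² = 1 + 4 = 5
|YG|² = (3−(-3))² + (-2−(-1))² = 36 + 1 = 37
|YH|² = (3−4)² + (-2−(-2))² = 1 + 0 = 1
|YJ|² = (3−3)² + (-2−1)² = 0 + 9 = 9
|YK|² = (3−(-6))² + (-2−2)² = 81 + 16 = 97
|YL|² = (3−1)² + (-2−0)² = 4 + 4 = 8
H is nearest.

H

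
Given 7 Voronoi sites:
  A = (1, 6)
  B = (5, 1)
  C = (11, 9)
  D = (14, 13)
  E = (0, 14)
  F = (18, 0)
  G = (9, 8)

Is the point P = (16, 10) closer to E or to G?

Compare squared distances:
|PE|² = (16−0)² + (10−14)² = 256 + 16 = 272
|PG|² = (16−9)² + (10−8)² = 49 + 4 = 53
272 > 53, so G is closer.

G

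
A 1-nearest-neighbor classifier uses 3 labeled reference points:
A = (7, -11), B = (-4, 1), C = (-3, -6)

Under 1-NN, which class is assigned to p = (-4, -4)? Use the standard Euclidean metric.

Compare squared distances (the ordering matches that of the actual distances):
|pA|² = (-4−7)² + (-4−(-11))² = 121 + 49 = 170
|pB|² = (-4−(-4))² + (-4−1)² = 0 + 25 = 25
|pC|² = (-4−(-3))² + (-4−(-6))² = 1 + 4 = 5
C is nearest.

C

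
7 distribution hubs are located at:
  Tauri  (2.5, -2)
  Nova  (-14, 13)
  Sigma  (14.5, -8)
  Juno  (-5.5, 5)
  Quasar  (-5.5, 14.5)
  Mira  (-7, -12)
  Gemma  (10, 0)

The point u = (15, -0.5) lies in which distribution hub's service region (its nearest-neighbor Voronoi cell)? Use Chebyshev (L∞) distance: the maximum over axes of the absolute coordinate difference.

Gemma

d(u, Tauri) = max(12.5, 1.5) = 12.5
d(u, Nova) = max(29, 13.5) = 29
d(u, Sigma) = max(0.5, 7.5) = 7.5
d(u, Juno) = max(20.5, 5.5) = 20.5
d(u, Quasar) = max(20.5, 15) = 20.5
d(u, Mira) = max(22, 11.5) = 22
d(u, Gemma) = max(5, 0.5) = 5
The smallest is to Gemma, so u lies in the Voronoi region of Gemma.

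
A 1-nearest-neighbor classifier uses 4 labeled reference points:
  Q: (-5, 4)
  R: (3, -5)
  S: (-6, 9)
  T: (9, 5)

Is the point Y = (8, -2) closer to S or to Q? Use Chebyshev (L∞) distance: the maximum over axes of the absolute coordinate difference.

d(Y,S) = max(14, 11) = 14
d(Y,Q) = max(13, 6) = 13
14 > 13, so Q is closer.

Q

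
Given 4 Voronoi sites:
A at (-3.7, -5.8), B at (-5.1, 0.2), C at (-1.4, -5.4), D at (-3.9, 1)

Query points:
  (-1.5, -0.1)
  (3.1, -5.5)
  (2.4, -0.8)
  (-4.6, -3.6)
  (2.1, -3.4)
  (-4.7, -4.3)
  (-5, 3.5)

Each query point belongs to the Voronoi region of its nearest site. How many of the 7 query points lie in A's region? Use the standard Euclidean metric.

2

(-1.5, -0.1) — d² to each: A:37.33, B:13.05, C:28.1, D:6.97 → nearest is D
(3.1, -5.5) — d² to each: A:46.33, B:99.73, C:20.26, D:91.25 → nearest is C
(2.4, -0.8) — d² to each: A:62.21, B:57.25, C:35.6, D:42.93 → nearest is C
(-4.6, -3.6) — d² to each: A:5.65, B:14.69, C:13.48, D:21.65 → nearest is A
(2.1, -3.4) — d² to each: A:39.4, B:64.8, C:16.25, D:55.36 → nearest is C
(-4.7, -4.3) — d² to each: A:3.25, B:20.41, C:12.1, D:28.73 → nearest is A
(-5, 3.5) — d² to each: A:88.18, B:10.9, C:92.17, D:7.46 → nearest is D
2 of the 7 points have A as nearest.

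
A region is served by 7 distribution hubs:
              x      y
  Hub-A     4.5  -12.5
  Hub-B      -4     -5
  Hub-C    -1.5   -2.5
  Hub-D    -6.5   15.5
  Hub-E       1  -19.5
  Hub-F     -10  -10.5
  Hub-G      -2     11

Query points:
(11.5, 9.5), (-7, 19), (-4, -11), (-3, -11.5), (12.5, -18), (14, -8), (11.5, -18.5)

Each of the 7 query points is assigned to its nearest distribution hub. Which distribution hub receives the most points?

Hub-A

(11.5, 9.5) — d² to each: Hub-A:533, Hub-B:450.5, Hub-C:313, Hub-D:360, Hub-E:951.25, Hub-F:862.25, Hub-G:184.5 → nearest is Hub-G
(-7, 19) — d² to each: Hub-A:1124.5, Hub-B:585, Hub-C:492.5, Hub-D:12.5, Hub-E:1546.25, Hub-F:879.25, Hub-G:89 → nearest is Hub-D
(-4, -11) — d² to each: Hub-A:74.5, Hub-B:36, Hub-C:78.5, Hub-D:708.5, Hub-E:97.25, Hub-F:36.25, Hub-G:488 → nearest is Hub-B
(-3, -11.5) — d² to each: Hub-A:57.25, Hub-B:43.25, Hub-C:83.25, Hub-D:741.25, Hub-E:80, Hub-F:50, Hub-G:507.25 → nearest is Hub-B
(12.5, -18) — d² to each: Hub-A:94.25, Hub-B:441.25, Hub-C:436.25, Hub-D:1483.25, Hub-E:134.5, Hub-F:562.5, Hub-G:1051.25 → nearest is Hub-A
(14, -8) — d² to each: Hub-A:110.5, Hub-B:333, Hub-C:270.5, Hub-D:972.5, Hub-E:301.25, Hub-F:582.25, Hub-G:617 → nearest is Hub-A
(11.5, -18.5) — d² to each: Hub-A:85, Hub-B:422.5, Hub-C:425, Hub-D:1480, Hub-E:111.25, Hub-F:526.25, Hub-G:1052.5 → nearest is Hub-A
Tally — Hub-A:3, Hub-B:2, Hub-D:1, Hub-G:1. Hub-A captures the most (3).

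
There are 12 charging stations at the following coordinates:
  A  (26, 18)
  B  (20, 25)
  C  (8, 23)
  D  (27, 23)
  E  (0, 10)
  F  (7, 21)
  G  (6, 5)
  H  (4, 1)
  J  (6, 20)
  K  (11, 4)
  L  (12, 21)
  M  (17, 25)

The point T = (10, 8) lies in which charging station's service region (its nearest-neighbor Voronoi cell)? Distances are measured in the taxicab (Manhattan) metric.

d(T,A) = |10−26| + |8−18| = 16 + 10 = 26
d(T,B) = |10−20| + |8−25| = 10 + 17 = 27
d(T,C) = |10−8| + |8−23| = 2 + 15 = 17
d(T,D) = |10−27| + |8−23| = 17 + 15 = 32
d(T,E) = |10−0| + |8−10| = 10 + 2 = 12
d(T,F) = |10−7| + |8−21| = 3 + 13 = 16
d(T,G) = |10−6| + |8−5| = 4 + 3 = 7
d(T,H) = |10−4| + |8−1| = 6 + 7 = 13
d(T,J) = |10−6| + |8−20| = 4 + 12 = 16
d(T,K) = |10−11| + |8−4| = 1 + 4 = 5
d(T,L) = |10−12| + |8−21| = 2 + 13 = 15
d(T,M) = |10−17| + |8−25| = 7 + 17 = 24
Minimum is at K.

K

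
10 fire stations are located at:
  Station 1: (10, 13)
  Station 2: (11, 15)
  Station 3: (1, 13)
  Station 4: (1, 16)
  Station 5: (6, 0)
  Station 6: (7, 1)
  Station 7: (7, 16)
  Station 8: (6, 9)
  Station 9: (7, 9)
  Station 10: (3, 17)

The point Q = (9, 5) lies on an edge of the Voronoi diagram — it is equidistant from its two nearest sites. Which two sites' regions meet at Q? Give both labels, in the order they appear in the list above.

Station 6 and Station 9

Squared distances from Q to each site:
d²(Q, Station 1) = 1 + 64 = 65
d²(Q, Station 2) = 4 + 100 = 104
d²(Q, Station 3) = 64 + 64 = 128
d²(Q, Station 4) = 64 + 121 = 185
d²(Q, Station 5) = 9 + 25 = 34
d²(Q, Station 6) = 4 + 16 = 20
d²(Q, Station 7) = 4 + 121 = 125
d²(Q, Station 8) = 9 + 16 = 25
d²(Q, Station 9) = 4 + 16 = 20
d²(Q, Station 10) = 36 + 144 = 180
Q is equidistant from Station 6 and Station 9 (both at squared distance 20), and every other site is strictly farther — so Q lies on the Station 6–Station 9 Voronoi edge.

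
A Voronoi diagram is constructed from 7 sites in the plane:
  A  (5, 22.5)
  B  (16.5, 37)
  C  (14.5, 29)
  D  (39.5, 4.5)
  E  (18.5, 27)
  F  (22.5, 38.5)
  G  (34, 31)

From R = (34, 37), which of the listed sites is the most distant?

D

Compare squared distances (the ordering matches that of the actual distances):
|RA|² = (34−5)² + (37−22.5)² = 841 + 210.25 = 1051.25
|RB|² = (34−16.5)² + (37−37)² = 306.25 + 0 = 306.25
|RC|² = (34−14.5)² + (37−29)² = 380.25 + 64 = 444.25
|RD|² = (34−39.5)² + (37−4.5)² = 30.25 + 1056.25 = 1086.5
|RE|² = (34−18.5)² + (37−27)² = 240.25 + 100 = 340.25
|RF|² = (34−22.5)² + (37−38.5)² = 132.25 + 2.25 = 134.5
|RG|² = (34−34)² + (37−31)² = 0 + 36 = 36
The largest is to D.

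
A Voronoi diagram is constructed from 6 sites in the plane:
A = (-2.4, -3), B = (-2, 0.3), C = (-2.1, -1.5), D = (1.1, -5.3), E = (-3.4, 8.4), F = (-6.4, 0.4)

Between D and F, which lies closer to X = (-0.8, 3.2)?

F

Compare squared distances:
|XD|² = (-0.8−1.1)² + (3.2−(-5.3))² = 3.61 + 72.25 = 75.86
|XF|² = (-0.8−(-6.4))² + (3.2−0.4)² = 31.36 + 7.84 = 39.2
75.86 > 39.2, so F is closer.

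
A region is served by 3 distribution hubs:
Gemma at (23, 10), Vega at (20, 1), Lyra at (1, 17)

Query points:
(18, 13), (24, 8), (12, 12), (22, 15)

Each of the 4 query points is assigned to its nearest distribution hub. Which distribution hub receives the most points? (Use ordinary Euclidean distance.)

(18, 13) — d² to each: Gemma:34, Vega:148, Lyra:305 → nearest is Gemma
(24, 8) — d² to each: Gemma:5, Vega:65, Lyra:610 → nearest is Gemma
(12, 12) — d² to each: Gemma:125, Vega:185, Lyra:146 → nearest is Gemma
(22, 15) — d² to each: Gemma:26, Vega:200, Lyra:445 → nearest is Gemma
Tally — Gemma:4. Gemma captures the most (4).

Gemma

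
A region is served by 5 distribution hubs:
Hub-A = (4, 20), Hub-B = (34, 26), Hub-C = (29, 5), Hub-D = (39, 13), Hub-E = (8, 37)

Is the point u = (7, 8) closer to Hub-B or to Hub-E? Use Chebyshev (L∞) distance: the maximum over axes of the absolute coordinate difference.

d(u, Hub-B) = max(27, 18) = 27
d(u, Hub-E) = max(1, 29) = 29
27 < 29, so Hub-B is closer.

Hub-B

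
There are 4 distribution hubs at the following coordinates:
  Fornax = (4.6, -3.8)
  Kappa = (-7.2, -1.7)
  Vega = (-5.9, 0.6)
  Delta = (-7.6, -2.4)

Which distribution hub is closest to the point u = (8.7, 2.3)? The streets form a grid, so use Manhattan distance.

d(u, Fornax) = |8.7−4.6| + |2.3−(-3.8)| = 4.1 + 6.1 = 10.2
d(u, Kappa) = |8.7−(-7.2)| + |2.3−(-1.7)| = 15.9 + 4 = 19.9
d(u, Vega) = |8.7−(-5.9)| + |2.3−0.6| = 14.6 + 1.7 = 16.3
d(u, Delta) = |8.7−(-7.6)| + |2.3−(-2.4)| = 16.3 + 4.7 = 21
Fornax is nearest.

Fornax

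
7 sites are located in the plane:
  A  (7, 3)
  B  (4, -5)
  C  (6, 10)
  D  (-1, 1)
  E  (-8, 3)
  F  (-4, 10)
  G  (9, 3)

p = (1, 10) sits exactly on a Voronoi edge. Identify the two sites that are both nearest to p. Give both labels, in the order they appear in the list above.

Squared distances from p to each site:
|pA|² = 36 + 49 = 85
|pB|² = 9 + 225 = 234
|pC|² = 25 + 0 = 25
|pD|² = 4 + 81 = 85
|pE|² = 81 + 49 = 130
|pF|² = 25 + 0 = 25
|pG|² = 64 + 49 = 113
p is equidistant from C and F (both at squared distance 25), and every other site is strictly farther — so p lies on the C–F Voronoi edge.

C and F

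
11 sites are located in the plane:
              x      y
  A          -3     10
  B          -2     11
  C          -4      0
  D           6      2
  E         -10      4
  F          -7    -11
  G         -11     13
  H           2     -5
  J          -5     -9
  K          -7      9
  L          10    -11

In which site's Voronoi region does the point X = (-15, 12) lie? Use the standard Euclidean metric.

Since √ is increasing, it suffices to compare squared distances:
|XA|² = 144 + 4 = 148
|XB|² = 169 + 1 = 170
|XC|² = 121 + 144 = 265
|XD|² = 441 + 100 = 541
|XE|² = 25 + 64 = 89
|XF|² = 64 + 529 = 593
|XG|² = 16 + 1 = 17
|XH|² = 289 + 289 = 578
|XJ|² = 100 + 441 = 541
|XK|² = 64 + 9 = 73
|XL|² = 625 + 529 = 1154
Minimum is at G.

G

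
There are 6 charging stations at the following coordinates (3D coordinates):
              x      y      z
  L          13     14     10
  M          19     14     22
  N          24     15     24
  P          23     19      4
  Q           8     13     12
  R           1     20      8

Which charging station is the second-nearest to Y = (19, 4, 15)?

L

Compare squared distances (the ordering matches that of the actual distances):
|YL|² = (19−13)² + (4−14)² + (15−10)² = 36 + 100 + 25 = 161
|YM|² = (19−19)² + (4−14)² + (15−22)² = 0 + 100 + 49 = 149
|YN|² = (19−24)² + (4−15)² + (15−24)² = 25 + 121 + 81 = 227
|YP|² = (19−23)² + (4−19)² + (15−4)² = 16 + 225 + 121 = 362
|YQ|² = (19−8)² + (4−13)² + (15−12)² = 121 + 81 + 9 = 211
|YR|² = (19−1)² + (4−20)² + (15−8)² = 324 + 256 + 49 = 629
Sorted ascending: M, L, Q, … — the second-nearest is L.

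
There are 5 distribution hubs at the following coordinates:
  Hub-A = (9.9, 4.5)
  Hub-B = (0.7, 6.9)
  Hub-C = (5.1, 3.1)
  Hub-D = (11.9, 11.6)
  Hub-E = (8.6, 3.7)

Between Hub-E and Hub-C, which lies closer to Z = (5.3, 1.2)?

Hub-C

Compare squared distances:
d²(Z, Hub-E) = (5.3−8.6)² + (1.2−3.7)² = 10.89 + 6.25 = 17.14
d²(Z, Hub-C) = (5.3−5.1)² + (1.2−3.1)² = 0.04 + 3.61 = 3.65
17.14 > 3.65, so Hub-C is closer.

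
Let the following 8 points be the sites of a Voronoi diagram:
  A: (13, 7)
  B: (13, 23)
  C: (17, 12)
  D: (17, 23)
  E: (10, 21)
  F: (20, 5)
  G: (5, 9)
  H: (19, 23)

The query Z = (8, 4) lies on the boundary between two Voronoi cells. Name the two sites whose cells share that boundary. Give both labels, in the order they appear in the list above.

A and G

Squared distances from Z to each site:
|ZA|² = 25 + 9 = 34
|ZB|² = 25 + 361 = 386
|ZC|² = 81 + 64 = 145
|ZD|² = 81 + 361 = 442
|ZE|² = 4 + 289 = 293
|ZF|² = 144 + 1 = 145
|ZG|² = 9 + 25 = 34
|ZH|² = 121 + 361 = 482
Z is equidistant from A and G (both at squared distance 34), and every other site is strictly farther — so Z lies on the A–G Voronoi edge.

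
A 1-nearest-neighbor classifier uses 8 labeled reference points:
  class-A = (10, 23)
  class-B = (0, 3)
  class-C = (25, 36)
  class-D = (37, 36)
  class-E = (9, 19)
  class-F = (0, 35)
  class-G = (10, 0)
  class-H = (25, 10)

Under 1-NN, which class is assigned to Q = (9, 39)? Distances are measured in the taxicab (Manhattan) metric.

d(Q, class-A) = 1 + 16 = 17
d(Q, class-B) = 9 + 36 = 45
d(Q, class-C) = 16 + 3 = 19
d(Q, class-D) = 28 + 3 = 31
d(Q, class-E) = 0 + 20 = 20
d(Q, class-F) = 9 + 4 = 13
d(Q, class-G) = 1 + 39 = 40
d(Q, class-H) = 16 + 29 = 45
The smallest is to class-F, so Q lies in the Voronoi region of class-F.

class-F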